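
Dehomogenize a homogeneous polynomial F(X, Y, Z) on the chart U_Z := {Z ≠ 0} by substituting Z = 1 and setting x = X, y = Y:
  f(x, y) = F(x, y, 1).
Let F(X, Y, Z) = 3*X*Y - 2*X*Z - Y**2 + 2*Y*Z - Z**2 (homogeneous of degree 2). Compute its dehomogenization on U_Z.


f(x, y) = 3*x*y - 2*x - y**2 + 2*y - 1

On U_Z we set Z = 1. Each monomial c·X^i·Y^j·Z^k in F becomes c·x^i·y^j·1^k = c·x^i·y^j.
Substituting Z = 1: F(X, Y, 1) = 3*x*y - 2*x - y**2 + 2*y - 1.
Note: deg(f) ≤ deg(F) = 2; strict inequality happens when F is divisible by Z (lost terms).


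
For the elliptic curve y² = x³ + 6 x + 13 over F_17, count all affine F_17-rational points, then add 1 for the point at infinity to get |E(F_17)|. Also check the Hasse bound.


Affine points = {(0, 8), (0, 9), (2, 4), (2, 13), (4, 4), (4, 13), (5, 7), (5, 10), (10, 6), (10, 11), (11, 4), (11, 13), (14, 6), (14, 11)}; affine count = 14; |E(F_17)| = 15.

Discriminant check: Δ ∝ 4a³ + 27b² = 4·6³ + 27·13² = 4·216 + 27·169 ≡ 4 (mod 17). Nonzero ⇒ E is nonsingular.
For each x ∈ F_17, compute rhs = x³ + 6·x + 13 mod 17, then count y ∈ F_17 with y² ≡ rhs.
  x = 0: rhs = 13, matching y values: 8, 9 (2 points).
  x = 1: rhs = 3, matching y values: none (0 points).
  x = 2: rhs = 16, matching y values: 4, 13 (2 points).
  x = 3: rhs = 7, matching y values: none (0 points).
  x = 4: rhs = 16, matching y values: 4, 13 (2 points).
  x = 5: rhs = 15, matching y values: 7, 10 (2 points).
  x = 6: rhs = 10, matching y values: none (0 points).
  x = 7: rhs = 7, matching y values: none (0 points).
  x = 8: rhs = 12, matching y values: none (0 points).
  x = 9: rhs = 14, matching y values: none (0 points).
  x = 10: rhs = 2, matching y values: 6, 11 (2 points).
  x = 11: rhs = 16, matching y values: 4, 13 (2 points).
  x = 12: rhs = 11, matching y values: none (0 points).
  x = 13: rhs = 10, matching y values: none (0 points).
  x = 14: rhs = 2, matching y values: 6, 11 (2 points).
  x = 15: rhs = 10, matching y values: none (0 points).
  x = 16: rhs = 6, matching y values: none (0 points).
Total affine count: 14.
Full point count |E(F_17)| = 14 + 1 = 15.
Hasse bound: |15 − (17+1)| = |-3| = 3 ≤ 2√17 ≈ 8.2462 ✓.


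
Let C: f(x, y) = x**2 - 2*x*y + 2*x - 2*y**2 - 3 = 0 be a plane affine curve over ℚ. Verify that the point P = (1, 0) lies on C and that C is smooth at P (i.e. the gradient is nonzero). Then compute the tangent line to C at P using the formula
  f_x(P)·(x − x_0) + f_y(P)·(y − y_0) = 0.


Tangent line at P: 4*x - 2*y - 4 = 0.

Step 1: f(1, 0) = 0, so P lies on C.
Step 2: partial derivatives
  f_x(x, y) = 2*x - 2*y + 2, f_y(x, y) = -2*x - 4*y.
  f_x(P) = 4, f_y(P) = -2 (gradient nonzero, so P is smooth).
Step 3: tangent line at P: 4·(x − 1) + -2·(y − 0) = 0.
Expanding: 4*x - 2*y - 4 = 0.


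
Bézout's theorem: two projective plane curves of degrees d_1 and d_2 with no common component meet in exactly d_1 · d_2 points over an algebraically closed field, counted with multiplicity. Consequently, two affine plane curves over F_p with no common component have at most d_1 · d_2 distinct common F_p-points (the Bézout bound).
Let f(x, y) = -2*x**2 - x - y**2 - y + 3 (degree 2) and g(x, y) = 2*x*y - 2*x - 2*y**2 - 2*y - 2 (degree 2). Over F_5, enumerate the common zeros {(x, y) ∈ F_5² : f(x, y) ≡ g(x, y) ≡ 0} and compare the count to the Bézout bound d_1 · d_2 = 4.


Common zeros: {(4, 3)}; count = 1; Bézout bound = 4.

deg(f) = 2, deg(g) = 2, so Bézout bound = 4.
Scan x ∈ F_5. For each x, list the y ∈ F_5 with f(x, y) ≡ 0 and those with g(x, y) ≡ 0 (mod 5); the common zeros in that column are the intersection.
  x = 0: f ≡ 0 at y ∈ ∅; g ≡ 0 at y ∈ ∅; common: ∅.
  x = 1: f ≡ 0 at y ∈ {0, 4}; g ≡ 0 at y ∈ ∅; common: ∅.
  x = 2: f ≡ 0 at y ∈ ∅; g ≡ 0 at y ∈ {2, 4}; common: ∅.
  x = 3: f ≡ 0 at y ∈ {1, 3}; g ≡ 0 at y ∈ ∅; common: ∅.
  x = 4: f ≡ 0 at y ∈ {1, 3}; g ≡ 0 at y ∈ {0, 3}; common: {3}.
Collecting: common zeros = {(4, 3)}, so the count is 1.
Comparison with the Bézout bound: 1 ≤ 4 = deg(f)·deg(g), as expected for curves with no common component (the affine F_5-count falls short of the bound because intersections may lie at infinity, over extension fields, or carry multiplicity).


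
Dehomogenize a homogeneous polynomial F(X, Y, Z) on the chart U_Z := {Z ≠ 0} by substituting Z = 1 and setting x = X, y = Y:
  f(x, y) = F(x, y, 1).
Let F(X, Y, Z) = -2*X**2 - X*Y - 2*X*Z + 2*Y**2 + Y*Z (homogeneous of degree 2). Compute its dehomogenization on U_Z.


f(x, y) = -2*x**2 - x*y - 2*x + 2*y**2 + y

On U_Z we set Z = 1. Each monomial c·X^i·Y^j·Z^k in F becomes c·x^i·y^j·1^k = c·x^i·y^j.
Substituting Z = 1: F(X, Y, 1) = -2*x**2 - x*y - 2*x + 2*y**2 + y.
Note: deg(f) ≤ deg(F) = 2; strict inequality happens when F is divisible by Z (lost terms).


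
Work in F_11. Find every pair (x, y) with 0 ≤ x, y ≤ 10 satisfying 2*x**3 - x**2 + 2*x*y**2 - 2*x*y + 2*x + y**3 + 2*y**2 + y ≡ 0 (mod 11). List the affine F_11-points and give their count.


Affine F_11-points: {(0, 0), (0, 10), (2, 3), (3, 1), (4, 2), (6, 3), (7, 5), (9, 3)}; count = 8.

For each of the 121 pairs (x, y) ∈ F_11², evaluate f(x, y) mod 11. Record the zeros.
  x = 0: [0↦0, 1↦4, 2↦7, 3↦4, 4↦1, 5↦4, 6↦8, 7↦8, 8↦10, 9↦9, 10↦0]  zeros at y ∈ {0, 10}
  x = 1: [0↦3, 1↦7, 2↦3, 3↦8, 4↦6, 5↦3, 6↦5, 7↦7, 8↦4, 9↦2, 10↦7]  zeros at y ∈ ∅
  x = 2: [0↦5, 1↦9, 2↦9, 3↦0, 4↦10, 5↦1, 6↦1, 7↦5, 8↦8, 9↦5, 10↦2]  zeros at y ∈ {3}
  x = 3: [0↦7, 1↦0, 2↦4, 3↦3, 4↦3, 5↦10, 6↦8, 7↦3, 8↦1, 9↦8, 10↦8]  zeros at y ∈ {1}
  x = 4: [0↦10, 1↦3, 2↦0, 3↦7, 4↦8, 5↦9, 6↦5, 7↦2, 8↦6, 9↦1, 10↦4]  zeros at y ∈ {2}
  x = 5: [0↦4, 1↦8, 2↦9, 3↦2, 4↦4, 5↦10, 6↦4, 7↦3, 8↦2, 9↦7, 10↦2]  zeros at y ∈ ∅
  x = 6: [0↦1, 1↦5, 2↦10, 3↦0, 4↦3, 5↦3, 6↦6, 7↦7, 8↦1, 9↦5, 10↦3]  zeros at y ∈ {3}
  x = 7: [0↦2, 1↦6, 2↦4, 3↦2, 4↦6, 5↦0, 6↦1, 7↦4, 8↦4, 9↦7, 10↦8]  zeros at y ∈ {5}
  x = 8: [0↦8, 1↦1, 2↦3, 3↦9, 4↦3, 5↦2, 6↦1, 7↦6, 8↦1, 9↦3, 10↦7]  zeros at y ∈ ∅
  x = 9: [0↦9, 1↦2, 2↦8, 3↦0, 4↦6, 5↦10, 6↦7, 7↦3, 8↦4, 9↦5, 10↦1]  zeros at y ∈ {3}
  x = 10: [0↦6, 1↦10, 2↦9, 3↦9, 4↦5, 5↦3, 6↦9, 7↦7, 8↦3, 9↦3, 10↦2]  zeros at y ∈ ∅
Collecting zeros: affine points = {(0, 0), (0, 10), (2, 3), (3, 1), (4, 2), (6, 3), (7, 5), (9, 3)}.
Total count |C(F_11)_aff| = 8.


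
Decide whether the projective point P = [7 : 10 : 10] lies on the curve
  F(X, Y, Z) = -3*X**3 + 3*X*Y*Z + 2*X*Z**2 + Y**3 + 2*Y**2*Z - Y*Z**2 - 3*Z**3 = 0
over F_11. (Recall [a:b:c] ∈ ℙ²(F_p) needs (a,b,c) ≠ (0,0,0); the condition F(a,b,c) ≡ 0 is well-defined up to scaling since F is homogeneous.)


F(7,10,10) ≡ 8 (mod 11); P is NOT on the curve.

Evaluate F(7, 10, 10) term-by-term (mod 11).
  -3*X**3 ↦ -3·343·1·1 = -1029
  3*X*Y*Z ↦ 3·7·10·10 = 2100
  2*X*Z**2 ↦ 2·7·1·100 = 1400
  Y**3 ↦ 1·1·1000·1 = 1000
  2*Y**2*Z ↦ 2·1·100·10 = 2000
  -Y*Z**2 ↦ -1·1·10·100 = -1000
  -3*Z**3 ↦ -3·1·1·1000 = -3000
Sum: F(7, 10, 10) = (-1029) + (2100) + (1400) + (1000) + (2000) + (-1000) + (-3000) = 1471.
Reducing mod 11: 1471 ≡ 8 (mod 11).
Since F(a, b, c) ≡ 8 ≠ 0 (mod 11), P does NOT lie on the curve.


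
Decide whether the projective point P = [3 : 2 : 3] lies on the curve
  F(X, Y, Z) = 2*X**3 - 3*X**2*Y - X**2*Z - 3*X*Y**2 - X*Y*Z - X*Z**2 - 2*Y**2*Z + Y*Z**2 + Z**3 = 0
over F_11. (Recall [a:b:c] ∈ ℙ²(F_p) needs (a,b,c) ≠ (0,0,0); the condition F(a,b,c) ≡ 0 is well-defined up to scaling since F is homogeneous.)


F(3,2,3) ≡ 1 (mod 11); P is NOT on the curve.

Evaluate F(3, 2, 3) term-by-term (mod 11).
  2*X**3 ↦ 2·27·1·1 = 54
  -3*X**2*Y ↦ -3·9·2·1 = -54
  -X**2*Z ↦ -1·9·1·3 = -27
  -3*X*Y**2 ↦ -3·3·4·1 = -36
  -X*Y*Z ↦ -1·3·2·3 = -18
  -X*Z**2 ↦ -1·3·1·9 = -27
  -2*Y**2*Z ↦ -2·1·4·3 = -24
  Y*Z**2 ↦ 1·1·2·9 = 18
  Z**3 ↦ 1·1·1·27 = 27
Sum: F(3, 2, 3) = (54) + (-54) + (-27) + (-36) + (-18) + (-27) + (-24) + (18) + (27) = -87.
Reducing mod 11: -87 ≡ 1 (mod 11).
Since F(a, b, c) ≡ 1 ≠ 0 (mod 11), P does NOT lie on the curve.


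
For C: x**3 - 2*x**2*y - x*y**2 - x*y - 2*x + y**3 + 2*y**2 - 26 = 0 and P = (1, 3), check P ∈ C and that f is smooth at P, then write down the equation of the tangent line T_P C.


Tangent line at P: -23*x + 30*y - 67 = 0.

Step 1: f(1, 3) = 0, so P lies on C.
Step 2: partial derivatives
  f_x(x, y) = 3*x**2 - 4*x*y - y**2 - y - 2, f_y(x, y) = -2*x**2 - 2*x*y - x + 3*y**2 + 4*y.
  f_x(P) = -23, f_y(P) = 30 (gradient nonzero, so P is smooth).
Step 3: tangent line at P: -23·(x − 1) + 30·(y − 3) = 0.
Expanding: -23*x + 30*y - 67 = 0.


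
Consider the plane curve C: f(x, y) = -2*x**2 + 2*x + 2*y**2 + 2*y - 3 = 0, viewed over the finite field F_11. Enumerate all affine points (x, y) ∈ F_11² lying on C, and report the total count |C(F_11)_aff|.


Affine F_11-points: {(2, 4), (2, 6), (3, 1), (3, 9), (4, 5), (8, 5), (9, 1), (9, 9), (10, 4), (10, 6)}; count = 10.

For each of the 121 pairs (x, y) ∈ F_11², evaluate f(x, y) mod 11. Record the zeros.
  x = 0: [0↦8, 1↦1, 2↦9, 3↦10, 4↦4, 5↦2, 6↦4, 7↦10, 8↦9, 9↦1, 10↦8]  zeros at y ∈ ∅
  x = 1: [0↦8, 1↦1, 2↦9, 3↦10, 4↦4, 5↦2, 6↦4, 7↦10, 8↦9, 9↦1, 10↦8]  zeros at y ∈ ∅
  x = 2: [0↦4, 1↦8, 2↦5, 3↦6, 4↦0, 5↦9, 6↦0, 7↦6, 8↦5, 9↦8, 10↦4]  zeros at y ∈ {4, 6}
  x = 3: [0↦7, 1↦0, 2↦8, 3↦9, 4↦3, 5↦1, 6↦3, 7↦9, 8↦8, 9↦0, 10↦7]  zeros at y ∈ {1, 9}
  x = 4: [0↦6, 1↦10, 2↦7, 3↦8, 4↦2, 5↦0, 6↦2, 7↦8, 8↦7, 9↦10, 10↦6]  zeros at y ∈ {5}
  x = 5: [0↦1, 1↦5, 2↦2, 3↦3, 4↦8, 5↦6, 6↦8, 7↦3, 8↦2, 9↦5, 10↦1]  zeros at y ∈ ∅
  x = 6: [0↦3, 1↦7, 2↦4, 3↦5, 4↦10, 5↦8, 6↦10, 7↦5, 8↦4, 9↦7, 10↦3]  zeros at y ∈ ∅
  x = 7: [0↦1, 1↦5, 2↦2, 3↦3, 4↦8, 5↦6, 6↦8, 7↦3, 8↦2, 9↦5, 10↦1]  zeros at y ∈ ∅
  x = 8: [0↦6, 1↦10, 2↦7, 3↦8, 4↦2, 5↦0, 6↦2, 7↦8, 8↦7, 9↦10, 10↦6]  zeros at y ∈ {5}
  x = 9: [0↦7, 1↦0, 2↦8, 3↦9, 4↦3, 5↦1, 6↦3, 7↦9, 8↦8, 9↦0, 10↦7]  zeros at y ∈ {1, 9}
  x = 10: [0↦4, 1↦8, 2↦5, 3↦6, 4↦0, 5↦9, 6↦0, 7↦6, 8↦5, 9↦8, 10↦4]  zeros at y ∈ {4, 6}
Collecting zeros: affine points = {(2, 4), (2, 6), (3, 1), (3, 9), (4, 5), (8, 5), (9, 1), (9, 9), (10, 4), (10, 6)}.
Total count |C(F_11)_aff| = 10.


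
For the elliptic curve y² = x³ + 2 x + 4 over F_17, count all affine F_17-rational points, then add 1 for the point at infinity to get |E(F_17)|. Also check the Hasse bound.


Affine points = {(0, 2), (0, 15), (2, 4), (2, 13), (4, 5), (4, 12), (7, 2), (7, 15), (10, 2), (10, 15), (13, 0), (15, 3), (15, 14), (16, 1), (16, 16)}; affine count = 15; |E(F_17)| = 16.

Discriminant check: Δ ∝ 4a³ + 27b² = 4·2³ + 27·4² = 4·8 + 27·16 ≡ 5 (mod 17). Nonzero ⇒ E is nonsingular.
For each x ∈ F_17, compute rhs = x³ + 2·x + 4 mod 17, then count y ∈ F_17 with y² ≡ rhs.
  x = 0: rhs = 4, matching y values: 2, 15 (2 points).
  x = 1: rhs = 7, matching y values: none (0 points).
  x = 2: rhs = 16, matching y values: 4, 13 (2 points).
  x = 3: rhs = 3, matching y values: none (0 points).
  x = 4: rhs = 8, matching y values: 5, 12 (2 points).
  x = 5: rhs = 3, matching y values: none (0 points).
  x = 6: rhs = 11, matching y values: none (0 points).
  x = 7: rhs = 4, matching y values: 2, 15 (2 points).
  x = 8: rhs = 5, matching y values: none (0 points).
  x = 9: rhs = 3, matching y values: none (0 points).
  x = 10: rhs = 4, matching y values: 2, 15 (2 points).
  x = 11: rhs = 14, matching y values: none (0 points).
  x = 12: rhs = 5, matching y values: none (0 points).
  x = 13: rhs = 0, matching y values: 0 (1 points).
  x = 14: rhs = 5, matching y values: none (0 points).
  x = 15: rhs = 9, matching y values: 3, 14 (2 points).
  x = 16: rhs = 1, matching y values: 1, 16 (2 points).
Total affine count: 15.
Full point count |E(F_17)| = 15 + 1 = 16.
Hasse bound: |16 − (17+1)| = |-2| = 2 ≤ 2√17 ≈ 8.2462 ✓.


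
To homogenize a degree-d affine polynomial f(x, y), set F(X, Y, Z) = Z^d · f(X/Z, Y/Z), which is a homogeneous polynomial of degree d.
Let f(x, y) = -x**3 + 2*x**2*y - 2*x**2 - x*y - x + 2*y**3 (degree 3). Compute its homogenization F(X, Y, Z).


F(X, Y, Z) = -X**3 + 2*X**2*Y - 2*X**2*Z - X*Y*Z - X*Z**2 + 2*Y**3

deg(f) = 3.
Substitute x = X/Z, y = Y/Z into f, then multiply by Z^3.
  monomial -1·x^3·y^0 ↦ -1·X^3·Y^0·Z^0.
  monomial 2·x^2·y^1 ↦ 2·X^2·Y^1·Z^0.
  monomial -2·x^2·y^0 ↦ -2·X^2·Y^0·Z^1.
  monomial -1·x^1·y^1 ↦ -1·X^1·Y^1·Z^1.
  monomial -1·x^1·y^0 ↦ -1·X^1·Y^0·Z^2.
  monomial 2·x^0·y^3 ↦ 2·X^0·Y^3·Z^0.
Collecting: F(X, Y, Z) = -X**3 + 2*X**2*Y - 2*X**2*Z - X*Y*Z - X*Z**2 + 2*Y**3.


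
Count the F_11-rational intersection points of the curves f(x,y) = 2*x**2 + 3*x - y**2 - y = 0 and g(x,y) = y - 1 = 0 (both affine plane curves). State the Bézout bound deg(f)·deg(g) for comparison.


Common zeros: {(6, 1), (9, 1)}; count = 2; Bézout bound = 2.

deg(f) = 2, deg(g) = 1, so Bézout bound = 2.
Scan x ∈ F_11. For each x, list the y ∈ F_11 with f(x, y) ≡ 0 and those with g(x, y) ≡ 0 (mod 11); the common zeros in that column are the intersection.
  x = 0: f ≡ 0 at y ∈ {0, 10}; g ≡ 0 at y ∈ {1}; common: ∅.
  x = 1: f ≡ 0 at y ∈ ∅; g ≡ 0 at y ∈ {1}; common: ∅.
  x = 2: f ≡ 0 at y ∈ ∅; g ≡ 0 at y ∈ {1}; common: ∅.
  x = 3: f ≡ 0 at y ∈ ∅; g ≡ 0 at y ∈ {1}; common: ∅.
  x = 4: f ≡ 0 at y ∈ {0, 10}; g ≡ 0 at y ∈ {1}; common: ∅.
  x = 5: f ≡ 0 at y ∈ ∅; g ≡ 0 at y ∈ {1}; common: ∅.
  x = 6: f ≡ 0 at y ∈ {1, 9}; g ≡ 0 at y ∈ {1}; common: {1}.
  x = 7: f ≡ 0 at y ∈ {4, 6}; g ≡ 0 at y ∈ {1}; common: ∅.
  x = 8: f ≡ 0 at y ∈ {4, 6}; g ≡ 0 at y ∈ {1}; common: ∅.
  x = 9: f ≡ 0 at y ∈ {1, 9}; g ≡ 0 at y ∈ {1}; common: {1}.
  x = 10: f ≡ 0 at y ∈ ∅; g ≡ 0 at y ∈ {1}; common: ∅.
Collecting: common zeros = {(6, 1), (9, 1)}, so the count is 2.
Comparison with the Bézout bound: 2 ≤ 2 = deg(f)·deg(g), as expected for curves with no common component (the bound is attained).


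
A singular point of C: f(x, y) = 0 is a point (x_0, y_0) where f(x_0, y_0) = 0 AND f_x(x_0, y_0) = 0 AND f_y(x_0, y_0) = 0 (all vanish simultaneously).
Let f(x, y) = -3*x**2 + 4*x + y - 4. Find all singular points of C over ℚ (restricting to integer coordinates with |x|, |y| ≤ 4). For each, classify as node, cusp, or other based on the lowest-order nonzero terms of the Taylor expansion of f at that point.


No singular points in the scanned grid; C is smooth there.

Compute partial derivatives:
  f_x = 4 - 6*x.
  f_y = 1.
f_y = 1 is a nonzero constant, so f_y never vanishes: no point (x, y) can satisfy f = f_x = f_y = 0. In particular no (x, y) ∈ {−4, ..., 4}² is singular; the curve is smooth.


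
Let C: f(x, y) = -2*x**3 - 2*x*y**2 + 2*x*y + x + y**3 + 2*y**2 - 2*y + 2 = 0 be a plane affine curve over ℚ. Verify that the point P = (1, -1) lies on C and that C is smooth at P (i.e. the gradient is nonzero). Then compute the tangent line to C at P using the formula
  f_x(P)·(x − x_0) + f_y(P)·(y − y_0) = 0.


Tangent line at P: -9*x + 3*y + 12 = 0.

Step 1: f(1, -1) = 0, so P lies on C.
Step 2: partial derivatives
  f_x(x, y) = -6*x**2 - 2*y**2 + 2*y + 1, f_y(x, y) = -4*x*y + 2*x + 3*y**2 + 4*y - 2.
  f_x(P) = -9, f_y(P) = 3 (gradient nonzero, so P is smooth).
Step 3: tangent line at P: -9·(x − 1) + 3·(y − -1) = 0.
Expanding: -9*x + 3*y + 12 = 0.


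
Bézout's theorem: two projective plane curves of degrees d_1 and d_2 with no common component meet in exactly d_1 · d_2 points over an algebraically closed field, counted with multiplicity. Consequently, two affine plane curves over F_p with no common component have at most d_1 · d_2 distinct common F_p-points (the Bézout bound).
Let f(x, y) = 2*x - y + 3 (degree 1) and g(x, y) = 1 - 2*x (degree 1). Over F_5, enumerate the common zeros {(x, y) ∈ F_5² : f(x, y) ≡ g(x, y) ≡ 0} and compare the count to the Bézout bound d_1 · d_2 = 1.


Common zeros: {(3, 4)}; count = 1; Bézout bound = 1.

deg(f) = 1, deg(g) = 1, so Bézout bound = 1.
Scan x ∈ F_5. For each x, list the y ∈ F_5 with f(x, y) ≡ 0 and those with g(x, y) ≡ 0 (mod 5); the common zeros in that column are the intersection.
  x = 0: f ≡ 0 at y ∈ {3}; g ≡ 0 at y ∈ ∅; common: ∅.
  x = 1: f ≡ 0 at y ∈ {0}; g ≡ 0 at y ∈ ∅; common: ∅.
  x = 2: f ≡ 0 at y ∈ {2}; g ≡ 0 at y ∈ ∅; common: ∅.
  x = 3: f ≡ 0 at y ∈ {4}; g ≡ 0 at y ∈ {0, 1, 2, 3, 4}; common: {4}.
  x = 4: f ≡ 0 at y ∈ {1}; g ≡ 0 at y ∈ ∅; common: ∅.
Collecting: common zeros = {(3, 4)}, so the count is 1.
Comparison with the Bézout bound: 1 ≤ 1 = deg(f)·deg(g), as expected for curves with no common component (the bound is attained).


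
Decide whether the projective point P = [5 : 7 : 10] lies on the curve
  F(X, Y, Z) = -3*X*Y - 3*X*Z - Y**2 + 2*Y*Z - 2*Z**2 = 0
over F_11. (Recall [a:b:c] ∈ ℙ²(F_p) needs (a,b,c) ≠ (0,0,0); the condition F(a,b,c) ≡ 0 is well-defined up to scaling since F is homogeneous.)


F(5,7,10) ≡ 10 (mod 11); P is NOT on the curve.

Evaluate F(5, 7, 10) term-by-term (mod 11).
  -3*X*Y ↦ -3·5·7·1 = -105
  -3*X*Z ↦ -3·5·1·10 = -150
  -Y**2 ↦ -1·1·49·1 = -49
  2*Y*Z ↦ 2·1·7·10 = 140
  -2*Z**2 ↦ -2·1·1·100 = -200
Sum: F(5, 7, 10) = (-105) + (-150) + (-49) + (140) + (-200) = -364.
Reducing mod 11: -364 ≡ 10 (mod 11).
Since F(a, b, c) ≡ 10 ≠ 0 (mod 11), P does NOT lie on the curve.


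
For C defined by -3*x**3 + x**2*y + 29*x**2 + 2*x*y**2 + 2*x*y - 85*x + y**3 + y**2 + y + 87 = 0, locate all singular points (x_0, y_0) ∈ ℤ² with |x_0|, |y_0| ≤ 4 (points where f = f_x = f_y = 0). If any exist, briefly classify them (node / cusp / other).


Singular points: {(3, -2)}; classification: cusp.

Compute partial derivatives:
  f_x = -9*x**2 + 2*x*y + 58*x + 2*y**2 + 2*y - 85.
  f_y = x**2 + 4*x*y + 2*x + 3*y**2 + 2*y + 1.
Scan x_0 ∈ {−4, ..., 4}. For each x_0, f_y(x_0, y) is a polynomial in y; find its integer roots y ∈ {−4, ..., 4}, then test f_x and f at those candidates.
  x = -4: f_y(-4, y) = 3*y**2 - 14*y + 9; no integer root y with |y| ≤ 4.
  x = -3: f_y(-3, y) = 3*y**2 - 10*y + 4; no integer root y with |y| ≤ 4.
  x = -2: f_y(-2, y) = 3*y**2 - 6*y + 1; no integer root y with |y| ≤ 4.
  x = -1: f_y(-1, y) = 3*y**2 - 2*y; vanishes at y ∈ {0}. (-1, 0): f_x = -152 ≠ 0.
  x = 0: f_y(0, y) = 3*y**2 + 2*y + 1; no integer root y with |y| ≤ 4.
  x = 1: f_y(1, y) = 3*y**2 + 6*y + 4; no integer root y with |y| ≤ 4.
  x = 2: f_y(2, y) = 3*y**2 + 10*y + 9; no integer root y with |y| ≤ 4.
  x = 3: f_y(3, y) = 3*y**2 + 14*y + 16; vanishes at y ∈ {-2}. (3, -2): f_x = 0, f = 0 — SINGULAR.
  x = 4: f_y(4, y) = 3*y**2 + 18*y + 25; no integer root y with |y| ≤ 4.
Only singular point on the grid: (3, -2).
Classify: substitute x = 3 + u, y = -2 + v and expand: f = -3*u**3 + u**2*v + 2*u*v**2 + v**3 + v**2.
No constant or linear terms (consistent with a singular point). Quadratic part: v**2. Cubic part: -3*u**3 + u**2*v + 2*u*v**2 + v**3.
The quadratic part v**2 is a perfect square, so there is a single (double) tangent line v = 0, i.e. y = -2. Restricting the cubic part to that line (v = 0) leaves -3*u**3 ≠ 0, so f is not divisible by v and the branch is v² ≈ 3*u**3 to lowest order — this is a cusp.
Classification: cusp.


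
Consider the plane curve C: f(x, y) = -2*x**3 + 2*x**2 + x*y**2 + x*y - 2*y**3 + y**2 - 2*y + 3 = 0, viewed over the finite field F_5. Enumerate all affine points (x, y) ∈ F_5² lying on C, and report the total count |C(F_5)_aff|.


Affine F_5-points: {(0, 1), (2, 0), (2, 4), (3, 1), (4, 2)}; count = 5.

For each of the 25 pairs (x, y) ∈ F_5², evaluate f(x, y) mod 5. Record the zeros.
  x = 0: [0↦3, 1↦0, 2↦2, 3↦2, 4↦3]  zeros at y ∈ {1}
  x = 1: [0↦3, 1↦2, 2↦3, 3↦4, 4↦3]  zeros at y ∈ ∅
  x = 2: [0↦0, 1↦1, 2↦1, 3↦3, 4↦0]  zeros at y ∈ {0, 4}
  x = 3: [0↦2, 1↦0, 2↦4, 3↦2, 4↦2]  zeros at y ∈ {1}
  x = 4: [0↦2, 1↦2, 2↦0, 3↦4, 4↦2]  zeros at y ∈ {2}
Collecting zeros: affine points = {(0, 1), (2, 0), (2, 4), (3, 1), (4, 2)}.
Total count |C(F_5)_aff| = 5.


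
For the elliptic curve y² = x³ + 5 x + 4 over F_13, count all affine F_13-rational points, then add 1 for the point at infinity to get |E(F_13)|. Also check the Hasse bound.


Affine points = {(0, 2), (0, 11), (1, 6), (1, 7), (2, 3), (2, 10), (4, 6), (4, 7), (6, 4), (6, 9), (8, 6), (8, 7), (10, 1), (10, 12), (11, 5), (11, 8)}; affine count = 16; |E(F_13)| = 17.

Discriminant check: Δ ∝ 4a³ + 27b² = 4·5³ + 27·4² = 4·125 + 27·16 ≡ 9 (mod 13). Nonzero ⇒ E is nonsingular.
For each x ∈ F_13, compute rhs = x³ + 5·x + 4 mod 13, then count y ∈ F_13 with y² ≡ rhs.
  x = 0: rhs = 4, matching y values: 2, 11 (2 points).
  x = 1: rhs = 10, matching y values: 6, 7 (2 points).
  x = 2: rhs = 9, matching y values: 3, 10 (2 points).
  x = 3: rhs = 7, matching y values: none (0 points).
  x = 4: rhs = 10, matching y values: 6, 7 (2 points).
  x = 5: rhs = 11, matching y values: none (0 points).
  x = 6: rhs = 3, matching y values: 4, 9 (2 points).
  x = 7: rhs = 5, matching y values: none (0 points).
  x = 8: rhs = 10, matching y values: 6, 7 (2 points).
  x = 9: rhs = 11, matching y values: none (0 points).
  x = 10: rhs = 1, matching y values: 1, 12 (2 points).
  x = 11: rhs = 12, matching y values: 5, 8 (2 points).
  x = 12: rhs = 11, matching y values: none (0 points).
Total affine count: 16.
Full point count |E(F_13)| = 16 + 1 = 17.
Hasse bound: |17 − (13+1)| = |3| = 3 ≤ 2√13 ≈ 7.2111 ✓.


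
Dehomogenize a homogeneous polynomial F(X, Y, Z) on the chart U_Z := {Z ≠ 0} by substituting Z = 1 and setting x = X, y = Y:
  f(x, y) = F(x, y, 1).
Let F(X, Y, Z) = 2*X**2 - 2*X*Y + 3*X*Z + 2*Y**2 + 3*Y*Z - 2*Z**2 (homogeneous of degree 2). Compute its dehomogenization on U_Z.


f(x, y) = 2*x**2 - 2*x*y + 3*x + 2*y**2 + 3*y - 2

On U_Z we set Z = 1. Each monomial c·X^i·Y^j·Z^k in F becomes c·x^i·y^j·1^k = c·x^i·y^j.
Substituting Z = 1: F(X, Y, 1) = 2*x**2 - 2*x*y + 3*x + 2*y**2 + 3*y - 2.
Note: deg(f) ≤ deg(F) = 2; strict inequality happens when F is divisible by Z (lost terms).


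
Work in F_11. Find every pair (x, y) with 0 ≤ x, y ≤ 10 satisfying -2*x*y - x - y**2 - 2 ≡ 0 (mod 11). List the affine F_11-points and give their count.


Affine F_11-points: {(0, 3), (0, 8), (1, 2), (1, 7), (2, 9), (3, 6), (3, 10), (9, 0), (9, 4), (10, 1)}; count = 10.

For each of the 121 pairs (x, y) ∈ F_11², evaluate f(x, y) mod 11. Record the zeros.
  x = 0: [0↦9, 1↦8, 2↦5, 3↦0, 4↦4, 5↦6, 6↦6, 7↦4, 8↦0, 9↦5, 10↦8]  zeros at y ∈ {3, 8}
  x = 1: [0↦8, 1↦5, 2↦0, 3↦4, 4↦6, 5↦6, 6↦4, 7↦0, 8↦5, 9↦8, 10↦9]  zeros at y ∈ {2, 7}
  x = 2: [0↦7, 1↦2, 2↦6, 3↦8, 4↦8, 5↦6, 6↦2, 7↦7, 8↦10, 9↦0, 10↦10]  zeros at y ∈ {9}
  x = 3: [0↦6, 1↦10, 2↦1, 3↦1, 4↦10, 5↦6, 6↦0, 7↦3, 8↦4, 9↦3, 10↦0]  zeros at y ∈ {6, 10}
  x = 4: [0↦5, 1↦7, 2↦7, 3↦5, 4↦1, 5↦6, 6↦9, 7↦10, 8↦9, 9↦6, 10↦1]  zeros at y ∈ ∅
  x = 5: [0↦4, 1↦4, 2↦2, 3↦9, 4↦3, 5↦6, 6↦7, 7↦6, 8↦3, 9↦9, 10↦2]  zeros at y ∈ ∅
  x = 6: [0↦3, 1↦1, 2↦8, 3↦2, 4↦5, 5↦6, 6↦5, 7↦2, 8↦8, 9↦1, 10↦3]  zeros at y ∈ ∅
  x = 7: [0↦2, 1↦9, 2↦3, 3↦6, 4↦7, 5↦6, 6↦3, 7↦9, 8↦2, 9↦4, 10↦4]  zeros at y ∈ ∅
  x = 8: [0↦1, 1↦6, 2↦9, 3↦10, 4↦9, 5↦6, 6↦1, 7↦5, 8↦7, 9↦7, 10↦5]  zeros at y ∈ ∅
  x = 9: [0↦0, 1↦3, 2↦4, 3↦3, 4↦0, 5↦6, 6↦10, 7↦1, 8↦1, 9↦10, 10↦6]  zeros at y ∈ {0, 4}
  x = 10: [0↦10, 1↦0, 2↦10, 3↦7, 4↦2, 5↦6, 6↦8, 7↦8, 8↦6, 9↦2, 10↦7]  zeros at y ∈ {1}
Collecting zeros: affine points = {(0, 3), (0, 8), (1, 2), (1, 7), (2, 9), (3, 6), (3, 10), (9, 0), (9, 4), (10, 1)}.
Total count |C(F_11)_aff| = 10.


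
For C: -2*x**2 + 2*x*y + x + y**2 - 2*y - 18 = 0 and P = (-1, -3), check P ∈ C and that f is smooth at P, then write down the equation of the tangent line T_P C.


Tangent line at P: -x - 10*y - 31 = 0.

Step 1: f(-1, -3) = 0, so P lies on C.
Step 2: partial derivatives
  f_x(x, y) = -4*x + 2*y + 1, f_y(x, y) = 2*x + 2*y - 2.
  f_x(P) = -1, f_y(P) = -10 (gradient nonzero, so P is smooth).
Step 3: tangent line at P: -1·(x − -1) + -10·(y − -3) = 0.
Expanding: -x - 10*y - 31 = 0.


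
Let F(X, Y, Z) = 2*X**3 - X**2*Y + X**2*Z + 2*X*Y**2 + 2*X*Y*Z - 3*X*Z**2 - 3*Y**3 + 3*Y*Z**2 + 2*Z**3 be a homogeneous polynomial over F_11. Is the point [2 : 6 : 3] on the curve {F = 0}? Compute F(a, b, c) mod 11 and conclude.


F(2,6,3) ≡ 9 (mod 11); P is NOT on the curve.

Evaluate F(2, 6, 3) term-by-term (mod 11).
  2*X**3 ↦ 2·8·1·1 = 16
  -X**2*Y ↦ -1·4·6·1 = -24
  X**2*Z ↦ 1·4·1·3 = 12
  2*X*Y**2 ↦ 2·2·36·1 = 144
  2*X*Y*Z ↦ 2·2·6·3 = 72
  -3*X*Z**2 ↦ -3·2·1·9 = -54
  -3*Y**3 ↦ -3·1·216·1 = -648
  3*Y*Z**2 ↦ 3·1·6·9 = 162
  2*Z**3 ↦ 2·1·1·27 = 54
Sum: F(2, 6, 3) = (16) + (-24) + (12) + (144) + (72) + (-54) + (-648) + (162) + (54) = -266.
Reducing mod 11: -266 ≡ 9 (mod 11).
Since F(a, b, c) ≡ 9 ≠ 0 (mod 11), P does NOT lie on the curve.


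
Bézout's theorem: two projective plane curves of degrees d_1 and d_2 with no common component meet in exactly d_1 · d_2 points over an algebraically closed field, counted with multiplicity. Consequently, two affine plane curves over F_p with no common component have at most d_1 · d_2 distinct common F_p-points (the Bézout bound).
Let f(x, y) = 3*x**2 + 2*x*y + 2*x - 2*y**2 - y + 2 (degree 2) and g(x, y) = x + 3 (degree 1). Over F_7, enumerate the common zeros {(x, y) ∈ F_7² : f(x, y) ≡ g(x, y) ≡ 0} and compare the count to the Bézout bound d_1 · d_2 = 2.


Common zeros: {(4, 1), (4, 6)}; count = 2; Bézout bound = 2.

deg(f) = 2, deg(g) = 1, so Bézout bound = 2.
Scan x ∈ F_7. For each x, list the y ∈ F_7 with f(x, y) ≡ 0 and those with g(x, y) ≡ 0 (mod 7); the common zeros in that column are the intersection.
  x = 0: f ≡ 0 at y ∈ ∅; g ≡ 0 at y ∈ ∅; common: ∅.
  x = 1: f ≡ 0 at y ∈ {0, 4}; g ≡ 0 at y ∈ ∅; common: ∅.
  x = 2: f ≡ 0 at y ∈ ∅; g ≡ 0 at y ∈ ∅; common: ∅.
  x = 3: f ≡ 0 at y ∈ {0, 6}; g ≡ 0 at y ∈ ∅; common: ∅.
  x = 4: f ≡ 0 at y ∈ {1, 6}; g ≡ 0 at y ∈ {0, 1, 2, 3, 4, 5, 6}; common: {1, 6}.
  x = 5: f ≡ 0 at y ∈ {4}; g ≡ 0 at y ∈ ∅; common: ∅.
  x = 6: f ≡ 0 at y ∈ ∅; g ≡ 0 at y ∈ ∅; common: ∅.
Collecting: common zeros = {(4, 1), (4, 6)}, so the count is 2.
Comparison with the Bézout bound: 2 ≤ 2 = deg(f)·deg(g), as expected for curves with no common component (the bound is attained).


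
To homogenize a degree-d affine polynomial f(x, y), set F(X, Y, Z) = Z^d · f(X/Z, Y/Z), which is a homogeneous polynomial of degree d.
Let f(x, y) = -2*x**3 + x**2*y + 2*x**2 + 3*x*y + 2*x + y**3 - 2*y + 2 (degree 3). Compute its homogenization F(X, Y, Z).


F(X, Y, Z) = -2*X**3 + X**2*Y + 2*X**2*Z + 3*X*Y*Z + 2*X*Z**2 + Y**3 - 2*Y*Z**2 + 2*Z**3

deg(f) = 3.
Substitute x = X/Z, y = Y/Z into f, then multiply by Z^3.
  monomial -2·x^3·y^0 ↦ -2·X^3·Y^0·Z^0.
  monomial 1·x^2·y^1 ↦ 1·X^2·Y^1·Z^0.
  monomial 2·x^2·y^0 ↦ 2·X^2·Y^0·Z^1.
  monomial 3·x^1·y^1 ↦ 3·X^1·Y^1·Z^1.
  monomial 2·x^1·y^0 ↦ 2·X^1·Y^0·Z^2.
  monomial 1·x^0·y^3 ↦ 1·X^0·Y^3·Z^0.
  monomial -2·x^0·y^1 ↦ -2·X^0·Y^1·Z^2.
  monomial 2·x^0·y^0 ↦ 2·X^0·Y^0·Z^3.
Collecting: F(X, Y, Z) = -2*X**3 + X**2*Y + 2*X**2*Z + 3*X*Y*Z + 2*X*Z**2 + Y**3 - 2*Y*Z**2 + 2*Z**3.


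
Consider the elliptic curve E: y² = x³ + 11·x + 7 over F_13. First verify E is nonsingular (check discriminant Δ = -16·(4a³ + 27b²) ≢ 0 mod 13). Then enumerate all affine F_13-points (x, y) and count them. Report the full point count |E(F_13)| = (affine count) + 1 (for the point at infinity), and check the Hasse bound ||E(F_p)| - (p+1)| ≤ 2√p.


Affine points = {(6, 4), (6, 9), (8, 3), (8, 10), (9, 4), (9, 9), (10, 5), (10, 8), (11, 4), (11, 9)}; affine count = 10; |E(F_13)| = 11.

Discriminant check: Δ ∝ 4a³ + 27b² = 4·11³ + 27·7² = 4·1331 + 27·49 ≡ 4 (mod 13). Nonzero ⇒ E is nonsingular.
For each x ∈ F_13, compute rhs = x³ + 11·x + 7 mod 13, then count y ∈ F_13 with y² ≡ rhs.
  x = 0: rhs = 7, matching y values: none (0 points).
  x = 1: rhs = 6, matching y values: none (0 points).
  x = 2: rhs = 11, matching y values: none (0 points).
  x = 3: rhs = 2, matching y values: none (0 points).
  x = 4: rhs = 11, matching y values: none (0 points).
  x = 5: rhs = 5, matching y values: none (0 points).
  x = 6: rhs = 3, matching y values: 4, 9 (2 points).
  x = 7: rhs = 11, matching y values: none (0 points).
  x = 8: rhs = 9, matching y values: 3, 10 (2 points).
  x = 9: rhs = 3, matching y values: 4, 9 (2 points).
  x = 10: rhs = 12, matching y values: 5, 8 (2 points).
  x = 11: rhs = 3, matching y values: 4, 9 (2 points).
  x = 12: rhs = 8, matching y values: none (0 points).
Total affine count: 10.
Full point count |E(F_13)| = 10 + 1 = 11.
Hasse bound: |11 − (13+1)| = |-3| = 3 ≤ 2√13 ≈ 7.2111 ✓.


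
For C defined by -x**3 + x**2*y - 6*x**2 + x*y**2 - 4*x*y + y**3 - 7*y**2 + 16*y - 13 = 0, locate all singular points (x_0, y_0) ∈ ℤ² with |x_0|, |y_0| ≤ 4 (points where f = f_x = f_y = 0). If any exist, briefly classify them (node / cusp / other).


Singular points: {(-1, 3)}; classification: cusp.

Compute partial derivatives:
  f_x = -3*x**2 + 2*x*y - 12*x + y**2 - 4*y.
  f_y = x**2 + 2*x*y - 4*x + 3*y**2 - 14*y + 16.
Scan x_0 ∈ {−4, ..., 4}. For each x_0, f_y(x_0, y) is a polynomial in y; find its integer roots y ∈ {−4, ..., 4}, then test f_x and f at those candidates.
  x = -4: f_y(-4, y) = 3*y**2 - 22*y + 48; no integer root y with |y| ≤ 4.
  x = -3: f_y(-3, y) = 3*y**2 - 20*y + 37; no integer root y with |y| ≤ 4.
  x = -2: f_y(-2, y) = 3*y**2 - 18*y + 28; no integer root y with |y| ≤ 4.
  x = -1: f_y(-1, y) = 3*y**2 - 16*y + 21; vanishes at y ∈ {3}. (-1, 3): f_x = 0, f = 0 — SINGULAR.
  x = 0: f_y(0, y) = 3*y**2 - 14*y + 16; vanishes at y ∈ {2}. (0, 2): f_x = -4 ≠ 0.
  x = 1: f_y(1, y) = 3*y**2 - 12*y + 13; no integer root y with |y| ≤ 4.
  x = 2: f_y(2, y) = 3*y**2 - 10*y + 12; no integer root y with |y| ≤ 4.
  x = 3: f_y(3, y) = 3*y**2 - 8*y + 13; no integer root y with |y| ≤ 4.
  x = 4: f_y(4, y) = 3*y**2 - 6*y + 16; no integer root y with |y| ≤ 4.
Only singular point on the grid: (-1, 3).
Classify: substitute x = -1 + u, y = 3 + v and expand: f = -u**3 + u**2*v + u*v**2 + v**3 + v**2.
No constant or linear terms (consistent with a singular point). Quadratic part: v**2. Cubic part: -u**3 + u**2*v + u*v**2 + v**3.
The quadratic part v**2 is a perfect square, so there is a single (double) tangent line v = 0, i.e. y = 3. Restricting the cubic part to that line (v = 0) leaves -u**3 ≠ 0, so f is not divisible by v and the branch is v² ≈ u**3 to lowest order — this is a cusp.
Classification: cusp.


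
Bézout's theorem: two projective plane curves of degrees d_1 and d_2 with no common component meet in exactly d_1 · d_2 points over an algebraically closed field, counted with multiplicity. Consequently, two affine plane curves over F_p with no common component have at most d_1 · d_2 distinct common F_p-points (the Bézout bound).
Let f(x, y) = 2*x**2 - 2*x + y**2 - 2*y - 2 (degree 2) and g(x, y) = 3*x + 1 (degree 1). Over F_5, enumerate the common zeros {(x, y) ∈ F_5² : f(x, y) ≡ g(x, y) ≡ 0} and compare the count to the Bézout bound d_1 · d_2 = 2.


Common zeros: {(3, 0), (3, 2)}; count = 2; Bézout bound = 2.

deg(f) = 2, deg(g) = 1, so Bézout bound = 2.
Scan x ∈ F_5. For each x, list the y ∈ F_5 with f(x, y) ≡ 0 and those with g(x, y) ≡ 0 (mod 5); the common zeros in that column are the intersection.
  x = 0: f ≡ 0 at y ∈ ∅; g ≡ 0 at y ∈ ∅; common: ∅.
  x = 1: f ≡ 0 at y ∈ ∅; g ≡ 0 at y ∈ ∅; common: ∅.
  x = 2: f ≡ 0 at y ∈ {3, 4}; g ≡ 0 at y ∈ ∅; common: ∅.
  x = 3: f ≡ 0 at y ∈ {0, 2}; g ≡ 0 at y ∈ {0, 1, 2, 3, 4}; common: {0, 2}.
  x = 4: f ≡ 0 at y ∈ {3, 4}; g ≡ 0 at y ∈ ∅; common: ∅.
Collecting: common zeros = {(3, 0), (3, 2)}, so the count is 2.
Comparison with the Bézout bound: 2 ≤ 2 = deg(f)·deg(g), as expected for curves with no common component (the bound is attained).


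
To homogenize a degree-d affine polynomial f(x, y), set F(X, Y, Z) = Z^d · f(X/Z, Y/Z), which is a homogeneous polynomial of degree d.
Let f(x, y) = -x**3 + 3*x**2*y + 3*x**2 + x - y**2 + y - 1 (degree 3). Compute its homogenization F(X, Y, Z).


F(X, Y, Z) = -X**3 + 3*X**2*Y + 3*X**2*Z + X*Z**2 - Y**2*Z + Y*Z**2 - Z**3

deg(f) = 3.
Substitute x = X/Z, y = Y/Z into f, then multiply by Z^3.
  monomial -1·x^3·y^0 ↦ -1·X^3·Y^0·Z^0.
  monomial 3·x^2·y^1 ↦ 3·X^2·Y^1·Z^0.
  monomial 3·x^2·y^0 ↦ 3·X^2·Y^0·Z^1.
  monomial 1·x^1·y^0 ↦ 1·X^1·Y^0·Z^2.
  monomial -1·x^0·y^2 ↦ -1·X^0·Y^2·Z^1.
  monomial 1·x^0·y^1 ↦ 1·X^0·Y^1·Z^2.
  monomial -1·x^0·y^0 ↦ -1·X^0·Y^0·Z^3.
Collecting: F(X, Y, Z) = -X**3 + 3*X**2*Y + 3*X**2*Z + X*Z**2 - Y**2*Z + Y*Z**2 - Z**3.


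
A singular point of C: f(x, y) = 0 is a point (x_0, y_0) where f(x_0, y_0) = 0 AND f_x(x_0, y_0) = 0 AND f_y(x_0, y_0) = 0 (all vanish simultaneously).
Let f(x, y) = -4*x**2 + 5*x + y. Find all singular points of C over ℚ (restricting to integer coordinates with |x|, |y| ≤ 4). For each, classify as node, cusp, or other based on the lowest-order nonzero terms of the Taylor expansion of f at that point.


No singular points in the scanned grid; C is smooth there.

Compute partial derivatives:
  f_x = 5 - 8*x.
  f_y = 1.
f_y = 1 is a nonzero constant, so f_y never vanishes: no point (x, y) can satisfy f = f_x = f_y = 0. In particular no (x, y) ∈ {−4, ..., 4}² is singular; the curve is smooth.


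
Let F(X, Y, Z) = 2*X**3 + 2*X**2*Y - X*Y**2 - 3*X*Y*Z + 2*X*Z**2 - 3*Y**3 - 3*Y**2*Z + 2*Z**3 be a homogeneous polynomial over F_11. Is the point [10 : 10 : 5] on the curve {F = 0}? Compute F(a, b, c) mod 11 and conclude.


F(10,10,5) ≡ 5 (mod 11); P is NOT on the curve.

Evaluate F(10, 10, 5) term-by-term (mod 11).
  2*X**3 ↦ 2·1000·1·1 = 2000
  2*X**2*Y ↦ 2·100·10·1 = 2000
  -X*Y**2 ↦ -1·10·100·1 = -1000
  -3*X*Y*Z ↦ -3·10·10·5 = -1500
  2*X*Z**2 ↦ 2·10·1·25 = 500
  -3*Y**3 ↦ -3·1·1000·1 = -3000
  -3*Y**2*Z ↦ -3·1·100·5 = -1500
  2*Z**3 ↦ 2·1·1·125 = 250
Sum: F(10, 10, 5) = (2000) + (2000) + (-1000) + (-1500) + (500) + (-3000) + (-1500) + (250) = -2250.
Reducing mod 11: -2250 ≡ 5 (mod 11).
Since F(a, b, c) ≡ 5 ≠ 0 (mod 11), P does NOT lie on the curve.


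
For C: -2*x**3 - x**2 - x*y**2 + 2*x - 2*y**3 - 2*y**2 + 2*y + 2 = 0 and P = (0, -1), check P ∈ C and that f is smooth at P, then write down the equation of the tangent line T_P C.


Tangent line at P: x = 0.

Step 1: f(0, -1) = 0, so P lies on C.
Step 2: partial derivatives
  f_x(x, y) = -6*x**2 - 2*x - y**2 + 2, f_y(x, y) = -2*x*y - 6*y**2 - 4*y + 2.
  f_x(P) = 1, f_y(P) = 0 (gradient nonzero, so P is smooth).
Step 3: tangent line at P: 1·(x − 0) + 0·(y − -1) = 0.
Expanding: x = 0.


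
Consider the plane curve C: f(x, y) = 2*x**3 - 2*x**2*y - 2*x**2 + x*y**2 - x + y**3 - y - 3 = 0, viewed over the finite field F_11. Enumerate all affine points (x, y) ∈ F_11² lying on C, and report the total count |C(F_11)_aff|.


Affine F_11-points: {(3, 4), (5, 4), (5, 5), (5, 8), (6, 10), (8, 4), (10, 8)}; count = 7.

For each of the 121 pairs (x, y) ∈ F_11², evaluate f(x, y) mod 11. Record the zeros.
  x = 0: [0↦8, 1↦8, 2↦3, 3↦10, 4↦2, 5↦7, 6↦9, 7↦3, 8↦6, 9↦2, 10↦8]  zeros at y ∈ ∅
  x = 1: [0↦7, 1↦6, 2↦2, 3↦1, 4↦9, 5↦10, 6↦10, 7↦4, 8↦9, 9↦9, 10↦10]  zeros at y ∈ ∅
  x = 2: [0↦3, 1↦8, 2↦1, 3↦10, 4↦8, 5↦1, 6↦6, 7↦7, 8↦10, 9↦10, 10↦2]  zeros at y ∈ ∅
  x = 3: [0↦8, 1↦4, 2↦1, 3↦5, 4↦0, 5↦3, 6↦9, 7↦2, 8↦10, 9↦6, 10↦7]  zeros at y ∈ {4}
  x = 4: [0↦1, 1↦6, 2↦3, 3↦9, 4↦8, 5↦6, 6↦9, 7↦1, 8↦10, 9↦9, 10↦4]  zeros at y ∈ ∅
  x = 5: [0↦5, 1↦4, 2↦8, 3↦1, 4↦0, 5↦0, 6↦7, 7↦5, 8↦0, 9↦9, 10↦5]  zeros at y ∈ {4, 5, 8}
  x = 6: [0↦10, 1↦10, 2↦6, 3↦4, 4↦10, 5↦8, 6↦4, 7↦4, 8↦3, 9↦7, 10↦0]  zeros at y ∈ {10}
  x = 7: [0↦6, 1↦3, 2↦9, 3↦8, 4↦6, 5↦9, 6↦1, 7↦10, 8↦9, 9↦4, 10↦1]  zeros at y ∈ ∅
  x = 8: [0↦5, 1↦6, 2↦7, 3↦3, 4↦0, 5↦4, 6↦10, 7↦2, 8↦8, 9↦1, 10↦9]  zeros at y ∈ {4}
  x = 9: [0↦8, 1↦9, 2↦1, 3↦1, 4↦4, 5↦5, 6↦10, 7↦3, 8↦1, 9↦10, 10↦3]  zeros at y ∈ ∅
  x = 10: [0↦5, 1↦2, 2↦3, 3↦3, 4↦8, 5↦2, 6↦2, 7↦3, 8↦0, 9↦10, 10↦6]  zeros at y ∈ {8}
Collecting zeros: affine points = {(3, 4), (5, 4), (5, 5), (5, 8), (6, 10), (8, 4), (10, 8)}.
Total count |C(F_11)_aff| = 7.


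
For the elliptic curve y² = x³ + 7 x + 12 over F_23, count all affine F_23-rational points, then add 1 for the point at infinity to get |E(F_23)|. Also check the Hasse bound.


Affine points = {(0, 9), (0, 14), (4, 9), (4, 14), (7, 6), (7, 17), (10, 1), (10, 22), (13, 0), (14, 5), (14, 18), (18, 6), (18, 17), (19, 9), (19, 14), (21, 6), (21, 17), (22, 2), (22, 21)}; affine count = 19; |E(F_23)| = 20.

Discriminant check: Δ ∝ 4a³ + 27b² = 4·7³ + 27·12² = 4·343 + 27·144 ≡ 16 (mod 23). Nonzero ⇒ E is nonsingular.
For each x ∈ F_23, compute rhs = x³ + 7·x + 12 mod 23, then count y ∈ F_23 with y² ≡ rhs.
  x = 0: rhs = 12, matching y values: 9, 14 (2 points).
  x = 1: rhs = 20, matching y values: none (0 points).
  x = 2: rhs = 11, matching y values: none (0 points).
  x = 3: rhs = 14, matching y values: none (0 points).
  x = 4: rhs = 12, matching y values: 9, 14 (2 points).
  x = 5: rhs = 11, matching y values: none (0 points).
  x = 6: rhs = 17, matching y values: none (0 points).
  x = 7: rhs = 13, matching y values: 6, 17 (2 points).
  x = 8: rhs = 5, matching y values: none (0 points).
  x = 9: rhs = 22, matching y values: none (0 points).
  x = 10: rhs = 1, matching y values: 1, 22 (2 points).
  x = 11: rhs = 17, matching y values: none (0 points).
  x = 12: rhs = 7, matching y values: none (0 points).
  x = 13: rhs = 0, matching y values: 0 (1 points).
  x = 14: rhs = 2, matching y values: 5, 18 (2 points).
  x = 15: rhs = 19, matching y values: none (0 points).
  x = 16: rhs = 11, matching y values: none (0 points).
  x = 17: rhs = 7, matching y values: none (0 points).
  x = 18: rhs = 13, matching y values: 6, 17 (2 points).
  x = 19: rhs = 12, matching y values: 9, 14 (2 points).
  x = 20: rhs = 10, matching y values: none (0 points).
  x = 21: rhs = 13, matching y values: 6, 17 (2 points).
  x = 22: rhs = 4, matching y values: 2, 21 (2 points).
Total affine count: 19.
Full point count |E(F_23)| = 19 + 1 = 20.
Hasse bound: |20 − (23+1)| = |-4| = 4 ≤ 2√23 ≈ 9.5917 ✓.


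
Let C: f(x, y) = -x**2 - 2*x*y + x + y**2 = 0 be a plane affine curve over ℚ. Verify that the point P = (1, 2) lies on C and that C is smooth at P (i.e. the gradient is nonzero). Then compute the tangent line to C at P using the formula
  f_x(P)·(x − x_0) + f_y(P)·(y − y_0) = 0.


Tangent line at P: -5*x + 2*y + 1 = 0.

Step 1: f(1, 2) = 0, so P lies on C.
Step 2: partial derivatives
  f_x(x, y) = -2*x - 2*y + 1, f_y(x, y) = -2*x + 2*y.
  f_x(P) = -5, f_y(P) = 2 (gradient nonzero, so P is smooth).
Step 3: tangent line at P: -5·(x − 1) + 2·(y − 2) = 0.
Expanding: -5*x + 2*y + 1 = 0.


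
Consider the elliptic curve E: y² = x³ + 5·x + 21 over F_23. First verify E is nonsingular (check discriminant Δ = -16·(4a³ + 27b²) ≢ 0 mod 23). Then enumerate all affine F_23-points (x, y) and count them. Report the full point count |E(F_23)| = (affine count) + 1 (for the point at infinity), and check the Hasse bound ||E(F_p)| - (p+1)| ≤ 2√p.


Affine points = {(1, 2), (1, 21), (2, 4), (2, 19), (4, 6), (4, 17), (7, 10), (7, 13), (9, 6), (9, 17), (10, 6), (10, 17), (11, 2), (11, 21), (13, 11), (13, 12), (14, 11), (14, 12), (18, 3), (18, 20), (19, 11), (19, 12), (20, 5), (20, 18), (21, 7), (21, 16)}; affine count = 26; |E(F_23)| = 27.

Discriminant check: Δ ∝ 4a³ + 27b² = 4·5³ + 27·21² = 4·125 + 27·441 ≡ 10 (mod 23). Nonzero ⇒ E is nonsingular.
For each x ∈ F_23, compute rhs = x³ + 5·x + 21 mod 23, then count y ∈ F_23 with y² ≡ rhs.
  x = 0: rhs = 21, matching y values: none (0 points).
  x = 1: rhs = 4, matching y values: 2, 21 (2 points).
  x = 2: rhs = 16, matching y values: 4, 19 (2 points).
  x = 3: rhs = 17, matching y values: none (0 points).
  x = 4: rhs = 13, matching y values: 6, 17 (2 points).
  x = 5: rhs = 10, matching y values: none (0 points).
  x = 6: rhs = 14, matching y values: none (0 points).
  x = 7: rhs = 8, matching y values: 10, 13 (2 points).
  x = 8: rhs = 21, matching y values: none (0 points).
  x = 9: rhs = 13, matching y values: 6, 17 (2 points).
  x = 10: rhs = 13, matching y values: 6, 17 (2 points).
  x = 11: rhs = 4, matching y values: 2, 21 (2 points).
  x = 12: rhs = 15, matching y values: none (0 points).
  x = 13: rhs = 6, matching y values: 11, 12 (2 points).
  x = 14: rhs = 6, matching y values: 11, 12 (2 points).
  x = 15: rhs = 21, matching y values: none (0 points).
  x = 16: rhs = 11, matching y values: none (0 points).
  x = 17: rhs = 5, matching y values: none (0 points).
  x = 18: rhs = 9, matching y values: 3, 20 (2 points).
  x = 19: rhs = 6, matching y values: 11, 12 (2 points).
  x = 20: rhs = 2, matching y values: 5, 18 (2 points).
  x = 21: rhs = 3, matching y values: 7, 16 (2 points).
  x = 22: rhs = 15, matching y values: none (0 points).
Total affine count: 26.
Full point count |E(F_23)| = 26 + 1 = 27.
Hasse bound: |27 − (23+1)| = |3| = 3 ≤ 2√23 ≈ 9.5917 ✓.
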